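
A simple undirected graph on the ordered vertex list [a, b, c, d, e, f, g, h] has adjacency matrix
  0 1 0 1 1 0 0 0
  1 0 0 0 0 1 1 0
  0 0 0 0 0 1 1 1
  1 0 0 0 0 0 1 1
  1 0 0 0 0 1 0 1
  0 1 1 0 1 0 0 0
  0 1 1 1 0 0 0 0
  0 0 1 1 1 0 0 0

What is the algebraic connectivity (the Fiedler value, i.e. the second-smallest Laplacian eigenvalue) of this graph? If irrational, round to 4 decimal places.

2

With the vertex order [a, b, c, d, e, f, g, h], the degrees are [3, 3, 3, 3, 3, 3, 3, 3], giving D = diag(3, 3, 3, 3, 3, 3, 3, 3) and L = D - A. The smallest Laplacian eigenvalue is always 0. The next one, lambda_2 = 2, measures how hard the graph is to disconnect: larger values mean better connectivity.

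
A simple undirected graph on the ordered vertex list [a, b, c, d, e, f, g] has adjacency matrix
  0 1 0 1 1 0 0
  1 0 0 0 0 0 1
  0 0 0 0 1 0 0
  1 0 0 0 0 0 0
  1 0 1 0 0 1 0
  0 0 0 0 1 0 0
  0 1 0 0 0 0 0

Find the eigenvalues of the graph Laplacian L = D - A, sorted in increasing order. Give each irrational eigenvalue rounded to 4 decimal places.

Each diagonal entry of L is the vertex degree and each off-diagonal entry is -1 where an edge is present, 0 otherwise; in the order [a, b, c, d, e, f, g] the diagonal is [3, 2, 1, 1, 3, 1, 1]. Diagonalising L (or applying a numerical eigensolver to the 7x7 matrix) gives the spectrum above. By the matrix-tree theorem the graph has (1/7) * product of the nonzero eigenvalues = 1 spanning tree. The eigenvalues sum to 12, which equals trace(L) = 2|E|.

[0, 0.3217, 0.6802, 1, 2.1397, 3.2297, 4.6287]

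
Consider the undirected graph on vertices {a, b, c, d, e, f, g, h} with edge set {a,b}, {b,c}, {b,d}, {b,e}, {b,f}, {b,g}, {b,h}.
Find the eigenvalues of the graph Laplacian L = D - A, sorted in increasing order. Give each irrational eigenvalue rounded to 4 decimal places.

With the vertex order [a, b, c, d, e, f, g, h], the degrees are [1, 7, 1, 1, 1, 1, 1, 1], giving D = diag(1, 7, 1, 1, 1, 1, 1, 1) and L = D - A. Diagonalising L (or applying a numerical eigensolver to the 8x8 matrix) gives the spectrum above. The single zero eigenvalue shows the graph is connected. There is one zero in the spectrum, matching the 1 component. The eigenvalues sum to 14, which equals trace(L) = 2|E|.

[0, 1, 1, 1, 1, 1, 1, 8]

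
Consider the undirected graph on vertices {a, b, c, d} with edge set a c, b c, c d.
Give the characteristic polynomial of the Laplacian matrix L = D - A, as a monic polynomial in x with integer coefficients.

x^4 - 6x^3 + 9x^2 - 4x

Reading degrees in the order [a, b, c, d] gives [1, 1, 3, 1]; set D = diag(1, 1, 3, 1) and form L = D - A. L has integer entries, so p(x) = det(xI - L) has integer coefficients. Expanding the determinant yields x^4 - 6x^3 + 9x^2 - 4x. The constant term is 0 because L is singular (the all-ones vector lies in its kernel). There is one zero in the spectrum, matching the 1 component. The eigenvalues sum to 6, which equals trace(L) = 2|E|.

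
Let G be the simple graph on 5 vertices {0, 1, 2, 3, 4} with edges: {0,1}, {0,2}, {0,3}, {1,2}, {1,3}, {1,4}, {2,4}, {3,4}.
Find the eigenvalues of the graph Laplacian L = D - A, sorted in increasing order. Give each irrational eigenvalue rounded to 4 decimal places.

[0, 3, 3, 5, 5]

With the vertex order [0, 1, 2, 3, 4], the degrees are [3, 4, 3, 3, 3], giving D = diag(3, 4, 3, 3, 3) and L = D - A. Since every row of L sums to 0, the all-ones vector is in the kernel and 0 is an eigenvalue. By the matrix-tree theorem the graph has (1/5) * product of the nonzero eigenvalues = 45 spanning trees.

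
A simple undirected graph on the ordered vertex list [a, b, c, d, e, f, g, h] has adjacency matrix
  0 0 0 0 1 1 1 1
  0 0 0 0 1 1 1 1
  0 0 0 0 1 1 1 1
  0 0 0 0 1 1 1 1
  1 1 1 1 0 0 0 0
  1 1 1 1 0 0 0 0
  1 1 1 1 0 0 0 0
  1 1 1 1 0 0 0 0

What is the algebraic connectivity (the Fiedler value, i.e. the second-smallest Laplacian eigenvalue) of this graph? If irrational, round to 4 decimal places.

4

Reading degrees in the order [a, b, c, d, e, f, g, h] gives [4, 4, 4, 4, 4, 4, 4, 4]; set D = diag(4, 4, 4, 4, 4, 4, 4, 4) and form L = D - A. Computing the eigenvalues of L and sorting gives [0, 4, 4, 4, 4, 4, 4, 8]. The Fiedler value lambda_2 = 4 is strictly positive, so the graph is connected. There is one zero in the spectrum, matching the 1 component.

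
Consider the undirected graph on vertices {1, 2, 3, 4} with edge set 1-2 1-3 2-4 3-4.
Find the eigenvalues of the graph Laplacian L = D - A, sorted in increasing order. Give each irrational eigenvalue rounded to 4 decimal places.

[0, 2, 2, 4]

With the vertex order [1, 2, 3, 4], the degrees are [2, 2, 2, 2], giving D = diag(2, 2, 2, 2) and L = D - A. Diagonalising L (or applying a numerical eigensolver to the 4x4 matrix) gives the spectrum above. The single zero eigenvalue shows the graph is connected. The eigenvalues sum to 8, which equals trace(L) = 2|E|. By the matrix-tree theorem the graph has (1/4) * product of the nonzero eigenvalues = 4 spanning trees.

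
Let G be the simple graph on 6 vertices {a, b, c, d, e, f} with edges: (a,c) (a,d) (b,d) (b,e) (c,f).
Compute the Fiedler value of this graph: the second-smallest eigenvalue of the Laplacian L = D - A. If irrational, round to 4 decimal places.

With the vertex order [a, b, c, d, e, f], the degrees are [2, 2, 2, 2, 1, 1], giving D = diag(2, 2, 2, 2, 1, 1) and L = D - A. Computing the eigenvalues of L and sorting gives [0, 0.2679, 1, 2, 3, 3.7321]. The Fiedler value lambda_2 = 0.2679 is strictly positive, so the graph is connected. The largest eigenvalue, 3.7321, is at most the vertex count 6. There is one zero in the spectrum, matching the 1 component.

0.2679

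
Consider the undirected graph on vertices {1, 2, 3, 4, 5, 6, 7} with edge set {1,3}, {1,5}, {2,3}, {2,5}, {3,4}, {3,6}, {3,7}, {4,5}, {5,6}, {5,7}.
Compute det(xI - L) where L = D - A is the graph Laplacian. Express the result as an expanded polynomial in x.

With the vertex order [1, 2, 3, 4, 5, 6, 7], the degrees are [2, 2, 5, 2, 5, 2, 2], giving D = diag(2, 2, 5, 2, 5, 2, 2) and L = D - A. Computing det(xI - L) by cofactor expansion (or equivalently via sum-over-permutations) gives x^7 - 20x^6 + 155x^5 - 600x^4 + 1240x^3 - 1312x^2 + 560x. Since p(0) = det(-L) = 0, x divides p(x).

x^7 - 20x^6 + 155x^5 - 600x^4 + 1240x^3 - 1312x^2 + 560x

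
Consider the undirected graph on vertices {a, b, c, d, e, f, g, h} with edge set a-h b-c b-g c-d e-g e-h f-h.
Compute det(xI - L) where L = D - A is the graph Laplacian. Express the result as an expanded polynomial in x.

Reading degrees in the order [a, b, c, d, e, f, g, h] gives [1, 2, 2, 1, 2, 1, 2, 3]; set D = diag(1, 2, 2, 1, 2, 1, 2, 3) and form L = D - A. L has integer entries, so p(x) = det(xI - L) has integer coefficients. Expanding the determinant yields x^8 - 14x^7 + 77x^6 - 212x^5 + 309x^4 - 232x^3 + 79x^2 - 8x. The constant term is 0 because L is singular (the all-ones vector lies in its kernel). The eigenvalues sum to 14, which equals trace(L) = 2|E|.

x^8 - 14x^7 + 77x^6 - 212x^5 + 309x^4 - 232x^3 + 79x^2 - 8x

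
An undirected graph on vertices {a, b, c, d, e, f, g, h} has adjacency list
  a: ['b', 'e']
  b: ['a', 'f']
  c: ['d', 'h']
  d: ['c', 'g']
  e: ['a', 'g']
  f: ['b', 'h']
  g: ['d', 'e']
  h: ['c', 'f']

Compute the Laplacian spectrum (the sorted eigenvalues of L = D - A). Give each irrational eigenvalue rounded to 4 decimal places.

Each diagonal entry of L is the vertex degree and each off-diagonal entry is -1 where an edge is present, 0 otherwise; in the order [a, b, c, d, e, f, g, h] the diagonal is [2, 2, 2, 2, 2, 2, 2, 2]. The multiplicity of 0 as a Laplacian eigenvalue equals the number of connected components. The single zero eigenvalue shows the graph is connected. The eigenvalues sum to 16, which equals trace(L) = 2|E|. The largest eigenvalue, 4, is at most the vertex count 8.

[0, 0.5858, 0.5858, 2, 2, 3.4142, 3.4142, 4]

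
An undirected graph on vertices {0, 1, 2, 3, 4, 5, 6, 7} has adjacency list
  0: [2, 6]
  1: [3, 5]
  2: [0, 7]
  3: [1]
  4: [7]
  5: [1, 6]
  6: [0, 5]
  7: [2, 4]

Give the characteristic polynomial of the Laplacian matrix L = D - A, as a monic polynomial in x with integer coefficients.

x^8 - 14x^7 + 78x^6 - 220x^5 + 330x^4 - 252x^3 + 84x^2 - 8x

Reading degrees in the order [0, 1, 2, 3, 4, 5, 6, 7] gives [2, 2, 2, 1, 1, 2, 2, 2]; set D = diag(2, 2, 2, 1, 1, 2, 2, 2) and form L = D - A. Computing det(xI - L) by cofactor expansion (or equivalently via sum-over-permutations) gives x^8 - 14x^7 + 78x^6 - 220x^5 + 330x^4 - 252x^3 + 84x^2 - 8x. The constant term is 0 because L is singular (the all-ones vector lies in its kernel). By the matrix-tree theorem the graph has (1/8) * product of the nonzero eigenvalues = 1 spanning tree.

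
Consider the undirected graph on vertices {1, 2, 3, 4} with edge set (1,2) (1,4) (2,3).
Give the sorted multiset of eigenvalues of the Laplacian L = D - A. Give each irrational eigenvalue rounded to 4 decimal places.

[0, 0.5858, 2, 3.4142]

Each diagonal entry of L is the vertex degree and each off-diagonal entry is -1 where an edge is present, 0 otherwise; in the order [1, 2, 3, 4] the diagonal is [2, 2, 1, 1]. Diagonalising L (or applying a numerical eigensolver to the 4x4 matrix) gives the spectrum above. The single zero eigenvalue shows the graph is connected. The eigenvalues sum to 6, which equals trace(L) = 2|E|. There is one zero in the spectrum, matching the 1 component.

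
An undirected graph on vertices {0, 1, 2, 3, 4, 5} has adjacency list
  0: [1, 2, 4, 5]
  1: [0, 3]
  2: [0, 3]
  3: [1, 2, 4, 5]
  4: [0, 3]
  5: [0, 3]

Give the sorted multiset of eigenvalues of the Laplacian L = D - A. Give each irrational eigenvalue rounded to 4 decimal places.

With the vertex order [0, 1, 2, 3, 4, 5], the degrees are [4, 2, 2, 4, 2, 2], giving D = diag(4, 2, 2, 4, 2, 2) and L = D - A. Since every row of L sums to 0, the all-ones vector is in the kernel and 0 is an eigenvalue. The largest eigenvalue, 6, is at most the vertex count 6.

[0, 2, 2, 2, 4, 6]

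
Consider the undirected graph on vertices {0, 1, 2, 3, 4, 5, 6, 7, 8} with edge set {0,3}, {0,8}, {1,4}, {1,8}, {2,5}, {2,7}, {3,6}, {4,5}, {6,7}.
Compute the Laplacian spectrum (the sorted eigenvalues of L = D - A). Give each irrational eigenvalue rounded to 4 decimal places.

Reading degrees in the order [0, 1, 2, 3, 4, 5, 6, 7, 8] gives [2, 2, 2, 2, 2, 2, 2, 2, 2]; set D = diag(2, 2, 2, 2, 2, 2, 2, 2, 2) and form L = D - A. Since every row of L sums to 0, the all-ones vector is in the kernel and 0 is an eigenvalue. The eigenvalues sum to 18, which equals trace(L) = 2|E|.

[0, 0.4679, 0.4679, 1.6527, 1.6527, 3, 3, 3.8794, 3.8794]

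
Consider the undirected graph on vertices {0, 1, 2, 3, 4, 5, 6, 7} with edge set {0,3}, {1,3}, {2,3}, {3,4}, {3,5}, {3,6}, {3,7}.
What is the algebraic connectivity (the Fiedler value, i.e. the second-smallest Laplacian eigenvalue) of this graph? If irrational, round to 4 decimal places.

1

Reading degrees in the order [0, 1, 2, 3, 4, 5, 6, 7] gives [1, 1, 1, 7, 1, 1, 1, 1]; set D = diag(1, 1, 1, 7, 1, 1, 1, 1) and form L = D - A. The sorted Laplacian eigenvalues are [0, 1, 1, 1, 1, 1, 1, 8]; the algebraic connectivity is the second entry, 1. By the matrix-tree theorem the graph has (1/8) * product of the nonzero eigenvalues = 1 spanning tree.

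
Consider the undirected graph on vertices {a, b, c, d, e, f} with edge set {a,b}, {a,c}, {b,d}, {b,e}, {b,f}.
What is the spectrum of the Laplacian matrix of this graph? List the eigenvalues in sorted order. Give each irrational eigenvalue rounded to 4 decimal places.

[0, 0.4859, 1, 1, 2.4280, 5.0861]

Each diagonal entry of L is the vertex degree and each off-diagonal entry is -1 where an edge is present, 0 otherwise; in the order [a, b, c, d, e, f] the diagonal is [2, 4, 1, 1, 1, 1]. The multiplicity of 0 as a Laplacian eigenvalue equals the number of connected components. The single zero eigenvalue shows the graph is connected. The eigenvalues sum to 10, which equals trace(L) = 2|E|.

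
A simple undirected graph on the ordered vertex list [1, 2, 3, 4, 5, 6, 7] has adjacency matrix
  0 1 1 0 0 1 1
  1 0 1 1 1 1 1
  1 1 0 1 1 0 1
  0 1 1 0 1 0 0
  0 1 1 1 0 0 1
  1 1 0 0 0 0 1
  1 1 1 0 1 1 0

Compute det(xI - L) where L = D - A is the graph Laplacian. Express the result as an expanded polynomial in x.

x^7 - 30x^6 + 367x^5 - 2336x^4 + 8126x^3 - 14564x^2 + 10416x

Reading degrees in the order [1, 2, 3, 4, 5, 6, 7] gives [4, 6, 5, 3, 4, 3, 5]; set D = diag(4, 6, 5, 3, 4, 3, 5) and form L = D - A. L has integer entries, so p(x) = det(xI - L) has integer coefficients. Expanding the determinant yields x^7 - 30x^6 + 367x^5 - 2336x^4 + 8126x^3 - 14564x^2 + 10416x. The coefficient of x^6 equals -trace(L) = -30, matching the sum of degrees. By the matrix-tree theorem the graph has (1/7) * product of the nonzero eigenvalues = 1488 spanning trees. The eigenvalues sum to 30, which equals trace(L) = 2|E|.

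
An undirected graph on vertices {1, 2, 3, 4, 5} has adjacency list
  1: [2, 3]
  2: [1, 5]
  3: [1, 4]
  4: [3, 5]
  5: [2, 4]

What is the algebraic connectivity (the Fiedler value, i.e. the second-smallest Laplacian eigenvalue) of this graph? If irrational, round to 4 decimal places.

1.3820

Each diagonal entry of L is the vertex degree and each off-diagonal entry is -1 where an edge is present, 0 otherwise; in the order [1, 2, 3, 4, 5] the diagonal is [2, 2, 2, 2, 2]. The smallest Laplacian eigenvalue is always 0. The next one, lambda_2 = 1.3820, measures how hard the graph is to disconnect: larger values mean better connectivity. There is one zero in the spectrum, matching the 1 component.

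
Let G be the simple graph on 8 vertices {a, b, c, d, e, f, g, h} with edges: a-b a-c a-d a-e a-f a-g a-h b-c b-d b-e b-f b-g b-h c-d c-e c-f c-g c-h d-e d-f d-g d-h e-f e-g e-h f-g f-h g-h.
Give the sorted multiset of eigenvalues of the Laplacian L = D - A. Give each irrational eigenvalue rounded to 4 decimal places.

Reading degrees in the order [a, b, c, d, e, f, g, h] gives [7, 7, 7, 7, 7, 7, 7, 7]; set D = diag(7, 7, 7, 7, 7, 7, 7, 7) and form L = D - A. L is symmetric positive semidefinite, so every eigenvalue is real and nonnegative. The single zero eigenvalue shows the graph is connected. By the matrix-tree theorem the graph has (1/8) * product of the nonzero eigenvalues = 262144 spanning trees. The largest eigenvalue, 8, is at most the vertex count 8.

[0, 8, 8, 8, 8, 8, 8, 8]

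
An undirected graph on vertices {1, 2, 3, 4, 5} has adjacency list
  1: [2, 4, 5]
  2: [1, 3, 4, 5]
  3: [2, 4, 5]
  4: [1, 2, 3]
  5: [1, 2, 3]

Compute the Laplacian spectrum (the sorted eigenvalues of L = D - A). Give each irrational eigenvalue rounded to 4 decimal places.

[0, 3, 3, 5, 5]

Reading degrees in the order [1, 2, 3, 4, 5] gives [3, 4, 3, 3, 3]; set D = diag(3, 4, 3, 3, 3) and form L = D - A. Diagonalising L (or applying a numerical eigensolver to the 5x5 matrix) gives the spectrum above. The single zero eigenvalue shows the graph is connected. There is one zero in the spectrum, matching the 1 component.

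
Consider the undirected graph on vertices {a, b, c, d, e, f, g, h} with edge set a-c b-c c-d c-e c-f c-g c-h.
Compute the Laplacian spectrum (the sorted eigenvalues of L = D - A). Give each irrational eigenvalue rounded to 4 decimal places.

[0, 1, 1, 1, 1, 1, 1, 8]

Each diagonal entry of L is the vertex degree and each off-diagonal entry is -1 where an edge is present, 0 otherwise; in the order [a, b, c, d, e, f, g, h] the diagonal is [1, 1, 7, 1, 1, 1, 1, 1]. Diagonalising L (or applying a numerical eigensolver to the 8x8 matrix) gives the spectrum above. The single zero eigenvalue shows the graph is connected.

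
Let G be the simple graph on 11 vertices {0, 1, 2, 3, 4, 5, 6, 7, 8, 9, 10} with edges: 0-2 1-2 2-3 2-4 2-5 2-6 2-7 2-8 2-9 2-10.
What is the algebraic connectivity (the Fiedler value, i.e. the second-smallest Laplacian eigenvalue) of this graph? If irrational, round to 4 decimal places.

1

With the vertex order [0, 1, 2, 3, 4, 5, 6, 7, 8, 9, 10], the degrees are [1, 1, 10, 1, 1, 1, 1, 1, 1, 1, 1], giving D = diag(1, 1, 10, 1, 1, 1, 1, 1, 1, 1, 1) and L = D - A. Computing the eigenvalues of L and sorting gives [0, 1, 1, 1, 1, 1, 1, 1, 1, 1, 11]. The Fiedler value lambda_2 = 1 is strictly positive, so the graph is connected. The eigenvalues sum to 20, which equals trace(L) = 2|E|.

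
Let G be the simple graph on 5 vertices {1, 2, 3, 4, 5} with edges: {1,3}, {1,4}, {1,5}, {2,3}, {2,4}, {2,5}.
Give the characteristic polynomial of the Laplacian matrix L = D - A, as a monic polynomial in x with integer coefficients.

x^5 - 12x^4 + 51x^3 - 92x^2 + 60x

Reading degrees in the order [1, 2, 3, 4, 5] gives [3, 3, 2, 2, 2]; set D = diag(3, 3, 2, 2, 2) and form L = D - A. Computing det(xI - L) by cofactor expansion (or equivalently via sum-over-permutations) gives x^5 - 12x^4 + 51x^3 - 92x^2 + 60x. The constant term is 0 because L is singular (the all-ones vector lies in its kernel). The eigenvalues sum to 12, which equals trace(L) = 2|E|.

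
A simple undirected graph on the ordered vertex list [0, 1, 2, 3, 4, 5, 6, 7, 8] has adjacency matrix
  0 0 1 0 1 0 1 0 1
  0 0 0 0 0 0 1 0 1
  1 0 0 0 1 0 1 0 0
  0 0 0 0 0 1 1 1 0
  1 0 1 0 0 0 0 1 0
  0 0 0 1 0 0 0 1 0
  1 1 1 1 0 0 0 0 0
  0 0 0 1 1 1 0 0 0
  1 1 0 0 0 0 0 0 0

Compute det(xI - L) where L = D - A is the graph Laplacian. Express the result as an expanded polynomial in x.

x^9 - 26x^8 + 285x^7 - 1712x^6 + 6125x^5 - 13248x^4 + 16704x^3 - 11010x^2 + 2817x

With the vertex order [0, 1, 2, 3, 4, 5, 6, 7, 8], the degrees are [4, 2, 3, 3, 3, 2, 4, 3, 2], giving D = diag(4, 2, 3, 3, 3, 2, 4, 3, 2) and L = D - A. Computing det(xI - L) by cofactor expansion (or equivalently via sum-over-permutations) gives x^9 - 26x^8 + 285x^7 - 1712x^6 + 6125x^5 - 13248x^4 + 16704x^3 - 11010x^2 + 2817x. The constant term is 0 because L is singular (the all-ones vector lies in its kernel). The largest eigenvalue, 5.7794, is at most the vertex count 9. There is one zero in the spectrum, matching the 1 component.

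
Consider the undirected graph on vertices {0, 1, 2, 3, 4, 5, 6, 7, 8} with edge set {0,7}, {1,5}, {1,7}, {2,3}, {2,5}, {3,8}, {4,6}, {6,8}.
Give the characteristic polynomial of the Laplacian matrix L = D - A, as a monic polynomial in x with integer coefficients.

x^9 - 16x^8 + 105x^7 - 364x^6 + 715x^5 - 792x^4 + 462x^3 - 120x^2 + 9x

Each diagonal entry of L is the vertex degree and each off-diagonal entry is -1 where an edge is present, 0 otherwise; in the order [0, 1, 2, 3, 4, 5, 6, 7, 8] the diagonal is [1, 2, 2, 2, 1, 2, 2, 2, 2]. Computing det(xI - L) by cofactor expansion (or equivalently via sum-over-permutations) gives x^9 - 16x^8 + 105x^7 - 364x^6 + 715x^5 - 792x^4 + 462x^3 - 120x^2 + 9x. Since p(0) = det(-L) = 0, x divides p(x). The largest eigenvalue, 3.8794, is at most the vertex count 9.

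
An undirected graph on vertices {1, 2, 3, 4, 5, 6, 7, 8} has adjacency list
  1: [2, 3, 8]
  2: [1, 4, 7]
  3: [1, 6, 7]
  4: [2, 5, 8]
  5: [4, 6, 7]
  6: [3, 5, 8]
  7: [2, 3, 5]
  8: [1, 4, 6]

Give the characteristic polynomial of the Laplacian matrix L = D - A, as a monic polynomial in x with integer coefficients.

With the vertex order [1, 2, 3, 4, 5, 6, 7, 8], the degrees are [3, 3, 3, 3, 3, 3, 3, 3], giving D = diag(3, 3, 3, 3, 3, 3, 3, 3) and L = D - A. L has integer entries, so p(x) = det(xI - L) has integer coefficients. Expanding the determinant yields x^8 - 24x^7 + 240x^6 - 1296x^5 + 4080x^4 - 7488x^3 + 7424x^2 - 3072x. The constant term is 0 because L is singular (the all-ones vector lies in its kernel). There is one zero in the spectrum, matching the 1 component. By the matrix-tree theorem the graph has (1/8) * product of the nonzero eigenvalues = 384 spanning trees.

x^8 - 24x^7 + 240x^6 - 1296x^5 + 4080x^4 - 7488x^3 + 7424x^2 - 3072x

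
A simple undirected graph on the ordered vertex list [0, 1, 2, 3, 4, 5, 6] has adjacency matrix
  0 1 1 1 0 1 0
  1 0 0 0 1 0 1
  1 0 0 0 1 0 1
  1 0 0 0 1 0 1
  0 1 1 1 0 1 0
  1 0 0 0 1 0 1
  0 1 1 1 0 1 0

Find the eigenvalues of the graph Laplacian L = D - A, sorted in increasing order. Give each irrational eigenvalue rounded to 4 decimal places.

Reading degrees in the order [0, 1, 2, 3, 4, 5, 6] gives [4, 3, 3, 3, 4, 3, 4]; set D = diag(4, 3, 3, 3, 4, 3, 4) and form L = D - A. Since every row of L sums to 0, the all-ones vector is in the kernel and 0 is an eigenvalue. By the matrix-tree theorem the graph has (1/7) * product of the nonzero eigenvalues = 432 spanning trees.

[0, 3, 3, 3, 4, 4, 7]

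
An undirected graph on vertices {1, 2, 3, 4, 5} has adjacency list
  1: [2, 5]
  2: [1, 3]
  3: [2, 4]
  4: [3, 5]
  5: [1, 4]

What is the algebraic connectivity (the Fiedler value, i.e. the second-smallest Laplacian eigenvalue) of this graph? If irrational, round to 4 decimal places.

Reading degrees in the order [1, 2, 3, 4, 5] gives [2, 2, 2, 2, 2]; set D = diag(2, 2, 2, 2, 2) and form L = D - A. Computing the eigenvalues of L and sorting gives [0, 1.3820, 1.3820, 3.6180, 3.6180]. The Fiedler value lambda_2 = 1.3820 is strictly positive, so the graph is connected. The largest eigenvalue, 3.6180, is at most the vertex count 5.

1.3820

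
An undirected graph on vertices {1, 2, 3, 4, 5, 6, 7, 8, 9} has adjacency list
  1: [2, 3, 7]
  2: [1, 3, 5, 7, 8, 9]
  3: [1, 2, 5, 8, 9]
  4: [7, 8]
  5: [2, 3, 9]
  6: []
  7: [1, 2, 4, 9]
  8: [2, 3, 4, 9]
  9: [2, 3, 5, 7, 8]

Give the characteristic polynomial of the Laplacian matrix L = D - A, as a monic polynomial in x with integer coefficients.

Reading degrees in the order [1, 2, 3, 4, 5, 6, 7, 8, 9] gives [3, 6, 5, 2, 3, 0, 4, 4, 5]; set D = diag(3, 6, 5, 2, 3, 0, 4, 4, 5) and form L = D - A. Computing det(xI - L) by cofactor expansion (or equivalently via sum-over-permutations) gives x^9 - 32x^8 + 426x^7 - 3048x^6 + 12611x^5 - 30044x^4 + 37969x^3 - 19520x^2. The coefficient of x^8 equals -trace(L) = -32, matching the sum of degrees. There are 2 zeros in the spectrum, matching the 2 components.

x^9 - 32x^8 + 426x^7 - 3048x^6 + 12611x^5 - 30044x^4 + 37969x^3 - 19520x^2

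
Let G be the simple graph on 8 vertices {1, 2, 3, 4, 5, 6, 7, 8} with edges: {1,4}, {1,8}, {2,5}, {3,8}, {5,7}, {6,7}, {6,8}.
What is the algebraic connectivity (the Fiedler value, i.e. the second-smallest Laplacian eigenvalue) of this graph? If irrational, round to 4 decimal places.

Each diagonal entry of L is the vertex degree and each off-diagonal entry is -1 where an edge is present, 0 otherwise; in the order [1, 2, 3, 4, 5, 6, 7, 8] the diagonal is [2, 1, 1, 1, 2, 2, 2, 3]. The smallest Laplacian eigenvalue is always 0. The next one, lambda_2 = 0.1864, measures how hard the graph is to disconnect: larger values mean better connectivity. The eigenvalues sum to 14, which equals trace(L) = 2|E|.

0.1864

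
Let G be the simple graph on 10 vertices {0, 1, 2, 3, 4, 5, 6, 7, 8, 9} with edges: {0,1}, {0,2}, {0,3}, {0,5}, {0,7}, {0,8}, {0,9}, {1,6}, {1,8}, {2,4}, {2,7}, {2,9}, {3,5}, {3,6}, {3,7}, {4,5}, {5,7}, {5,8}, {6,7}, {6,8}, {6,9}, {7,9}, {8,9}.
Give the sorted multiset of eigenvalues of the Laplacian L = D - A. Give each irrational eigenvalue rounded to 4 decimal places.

[0, 1.5730, 2.8484, 3.4114, 4.5838, 4.8744, 6.2863, 6.4478, 7.5921, 8.3829]

Reading degrees in the order [0, 1, 2, 3, 4, 5, 6, 7, 8, 9] gives [7, 3, 4, 4, 2, 5, 5, 6, 5, 5]; set D = diag(7, 3, 4, 4, 2, 5, 5, 6, 5, 5) and form L = D - A. L is symmetric positive semidefinite, so every eigenvalue is real and nonnegative. The single zero eigenvalue shows the graph is connected. The eigenvalues sum to 46, which equals trace(L) = 2|E|.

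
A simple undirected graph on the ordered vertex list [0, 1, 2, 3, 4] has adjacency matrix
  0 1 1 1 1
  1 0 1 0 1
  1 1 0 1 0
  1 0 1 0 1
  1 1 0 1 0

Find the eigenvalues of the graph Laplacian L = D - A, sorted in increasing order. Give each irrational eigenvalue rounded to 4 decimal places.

[0, 3, 3, 5, 5]

Each diagonal entry of L is the vertex degree and each off-diagonal entry is -1 where an edge is present, 0 otherwise; in the order [0, 1, 2, 3, 4] the diagonal is [4, 3, 3, 3, 3]. Diagonalising L (or applying a numerical eigensolver to the 5x5 matrix) gives the spectrum above. There is one zero in the spectrum, matching the 1 component. The eigenvalues sum to 16, which equals trace(L) = 2|E|.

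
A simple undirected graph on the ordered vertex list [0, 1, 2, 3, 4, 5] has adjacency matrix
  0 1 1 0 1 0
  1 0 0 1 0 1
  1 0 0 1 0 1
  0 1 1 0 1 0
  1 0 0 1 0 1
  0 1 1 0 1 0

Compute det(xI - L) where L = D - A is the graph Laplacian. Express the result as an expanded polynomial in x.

x^6 - 18x^5 + 126x^4 - 432x^3 + 729x^2 - 486x

With the vertex order [0, 1, 2, 3, 4, 5], the degrees are [3, 3, 3, 3, 3, 3], giving D = diag(3, 3, 3, 3, 3, 3) and L = D - A. L has integer entries, so p(x) = det(xI - L) has integer coefficients. Expanding the determinant yields x^6 - 18x^5 + 126x^4 - 432x^3 + 729x^2 - 486x. The constant term is 0 because L is singular (the all-ones vector lies in its kernel). There is one zero in the spectrum, matching the 1 component.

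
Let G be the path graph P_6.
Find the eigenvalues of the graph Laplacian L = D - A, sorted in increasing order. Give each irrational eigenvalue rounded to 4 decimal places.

[0, 0.2679, 1, 2, 3, 3.7321]

The graph has 6 vertices and degree multiset [2, 2, 2, 2, 1, 1]; D is the diagonal matrix of degrees and L = D - A. L is symmetric positive semidefinite, so every eigenvalue is real and nonnegative. The single zero eigenvalue shows the graph is connected. By the matrix-tree theorem the graph has (1/6) * product of the nonzero eigenvalues = 1 spanning tree.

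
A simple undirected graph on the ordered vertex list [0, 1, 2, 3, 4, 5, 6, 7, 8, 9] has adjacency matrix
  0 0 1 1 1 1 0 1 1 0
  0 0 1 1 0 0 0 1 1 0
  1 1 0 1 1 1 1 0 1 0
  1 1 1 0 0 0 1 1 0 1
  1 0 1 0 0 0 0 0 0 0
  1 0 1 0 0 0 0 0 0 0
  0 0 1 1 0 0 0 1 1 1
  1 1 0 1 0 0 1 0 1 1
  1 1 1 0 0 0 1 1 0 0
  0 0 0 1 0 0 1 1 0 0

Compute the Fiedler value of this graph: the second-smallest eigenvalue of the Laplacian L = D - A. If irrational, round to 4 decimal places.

Each diagonal entry of L is the vertex degree and each off-diagonal entry is -1 where an edge is present, 0 otherwise; in the order [0, 1, 2, 3, 4, 5, 6, 7, 8, 9] the diagonal is [6, 4, 7, 6, 2, 2, 5, 6, 5, 3]. The smallest Laplacian eigenvalue is always 0. The next one, lambda_2 = 1.5323, measures how hard the graph is to disconnect: larger values mean better connectivity.

1.5323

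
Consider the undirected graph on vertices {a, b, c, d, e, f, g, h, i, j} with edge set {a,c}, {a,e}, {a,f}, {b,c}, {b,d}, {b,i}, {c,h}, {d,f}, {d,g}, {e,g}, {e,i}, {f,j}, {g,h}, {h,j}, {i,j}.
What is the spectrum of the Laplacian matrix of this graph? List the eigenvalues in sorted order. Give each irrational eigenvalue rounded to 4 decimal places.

[0, 2, 2, 2, 2, 2, 5, 5, 5, 5]

Each diagonal entry of L is the vertex degree and each off-diagonal entry is -1 where an edge is present, 0 otherwise; in the order [a, b, c, d, e, f, g, h, i, j] the diagonal is [3, 3, 3, 3, 3, 3, 3, 3, 3, 3]. Diagonalising L (or applying a numerical eigensolver to the 10x10 matrix) gives the spectrum above. By the matrix-tree theorem the graph has (1/10) * product of the nonzero eigenvalues = 2000 spanning trees.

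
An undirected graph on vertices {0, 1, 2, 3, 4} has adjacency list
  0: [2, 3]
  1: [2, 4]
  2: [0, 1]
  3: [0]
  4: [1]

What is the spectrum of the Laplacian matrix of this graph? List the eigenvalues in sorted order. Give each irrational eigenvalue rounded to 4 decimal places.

[0, 0.3820, 1.3820, 2.6180, 3.6180]

With the vertex order [0, 1, 2, 3, 4], the degrees are [2, 2, 2, 1, 1], giving D = diag(2, 2, 2, 1, 1) and L = D - A. The multiplicity of 0 as a Laplacian eigenvalue equals the number of connected components. The single zero eigenvalue shows the graph is connected. The largest eigenvalue, 3.6180, is at most the vertex count 5.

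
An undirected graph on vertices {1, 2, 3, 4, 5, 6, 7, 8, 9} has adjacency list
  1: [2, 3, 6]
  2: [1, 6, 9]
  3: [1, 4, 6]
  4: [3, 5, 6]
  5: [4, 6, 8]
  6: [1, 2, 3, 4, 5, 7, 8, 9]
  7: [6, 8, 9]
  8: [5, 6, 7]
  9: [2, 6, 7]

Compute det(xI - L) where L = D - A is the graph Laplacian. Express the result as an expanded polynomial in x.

With the vertex order [1, 2, 3, 4, 5, 6, 7, 8, 9], the degrees are [3, 3, 3, 3, 3, 8, 3, 3, 3], giving D = diag(3, 3, 3, 3, 3, 8, 3, 3, 3) and L = D - A. L has integer entries, so p(x) = det(xI - L) has integer coefficients. Expanding the determinant yields x^9 - 32x^8 + 428x^7 - 3136x^6 + 13786x^5 - 37232x^4 + 60276x^3 - 53424x^2 + 19845x. The coefficient of x^8 equals -trace(L) = -32, matching the sum of degrees. The largest eigenvalue, 9, is at most the vertex count 9.

x^9 - 32x^8 + 428x^7 - 3136x^6 + 13786x^5 - 37232x^4 + 60276x^3 - 53424x^2 + 19845x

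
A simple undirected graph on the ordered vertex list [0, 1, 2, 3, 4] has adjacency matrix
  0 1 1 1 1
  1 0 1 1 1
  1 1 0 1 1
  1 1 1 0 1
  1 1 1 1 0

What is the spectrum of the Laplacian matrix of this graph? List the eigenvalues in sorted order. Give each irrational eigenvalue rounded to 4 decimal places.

Each diagonal entry of L is the vertex degree and each off-diagonal entry is -1 where an edge is present, 0 otherwise; in the order [0, 1, 2, 3, 4] the diagonal is [4, 4, 4, 4, 4]. Diagonalising L (or applying a numerical eigensolver to the 5x5 matrix) gives the spectrum above.

[0, 5, 5, 5, 5]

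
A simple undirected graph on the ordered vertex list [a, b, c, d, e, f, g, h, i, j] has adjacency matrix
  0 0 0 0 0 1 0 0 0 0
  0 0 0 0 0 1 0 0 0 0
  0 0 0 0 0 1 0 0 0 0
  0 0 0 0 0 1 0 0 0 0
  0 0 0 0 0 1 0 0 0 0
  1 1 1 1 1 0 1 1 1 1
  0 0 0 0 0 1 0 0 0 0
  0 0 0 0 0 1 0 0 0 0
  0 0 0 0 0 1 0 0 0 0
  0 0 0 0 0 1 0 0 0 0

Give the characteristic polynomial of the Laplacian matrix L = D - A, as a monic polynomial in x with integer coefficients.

With the vertex order [a, b, c, d, e, f, g, h, i, j], the degrees are [1, 1, 1, 1, 1, 9, 1, 1, 1, 1], giving D = diag(1, 1, 1, 1, 1, 9, 1, 1, 1, 1) and L = D - A. Computing det(xI - L) by cofactor expansion (or equivalently via sum-over-permutations) gives x^10 - 18x^9 + 108x^8 - 336x^7 + 630x^6 - 756x^5 + 588x^4 - 288x^3 + 81x^2 - 10x. Since p(0) = det(-L) = 0, x divides p(x).

x^10 - 18x^9 + 108x^8 - 336x^7 + 630x^6 - 756x^5 + 588x^4 - 288x^3 + 81x^2 - 10x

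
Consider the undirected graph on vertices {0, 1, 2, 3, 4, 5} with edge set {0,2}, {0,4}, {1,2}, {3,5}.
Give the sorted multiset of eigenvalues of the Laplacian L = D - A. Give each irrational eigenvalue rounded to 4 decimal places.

With the vertex order [0, 1, 2, 3, 4, 5], the degrees are [2, 1, 2, 1, 1, 1], giving D = diag(2, 1, 2, 1, 1, 1) and L = D - A. The multiplicity of 0 as a Laplacian eigenvalue equals the number of connected components. The 2 zero eigenvalues correspond to the 2 connected components. The largest eigenvalue, 3.4142, is at most the vertex count 6.

[0, 0, 0.5858, 2, 2, 3.4142]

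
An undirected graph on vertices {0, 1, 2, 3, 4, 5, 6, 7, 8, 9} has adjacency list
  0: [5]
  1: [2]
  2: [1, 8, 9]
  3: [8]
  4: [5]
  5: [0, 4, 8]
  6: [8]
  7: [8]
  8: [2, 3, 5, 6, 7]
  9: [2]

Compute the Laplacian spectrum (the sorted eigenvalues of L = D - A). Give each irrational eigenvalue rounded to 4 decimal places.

Each diagonal entry of L is the vertex degree and each off-diagonal entry is -1 where an edge is present, 0 otherwise; in the order [0, 1, 2, 3, 4, 5, 6, 7, 8, 9] the diagonal is [1, 1, 3, 1, 1, 3, 1, 1, 5, 1]. Diagonalising L (or applying a numerical eigensolver to the 10x10 matrix) gives the spectrum above. The single zero eigenvalue shows the graph is connected. There is one zero in the spectrum, matching the 1 component.

[0, 0.2679, 0.4921, 1, 1, 1, 1, 3.2444, 3.7321, 6.2635]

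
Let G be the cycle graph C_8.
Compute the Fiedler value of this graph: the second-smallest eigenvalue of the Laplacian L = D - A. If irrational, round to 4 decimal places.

0.5858

The graph has 8 vertices and degree multiset [2, 2, 2, 2, 2, 2, 2, 2]; D is the diagonal matrix of degrees and L = D - A. The sorted Laplacian eigenvalues are [0, 0.5858, 0.5858, 2, 2, 3.4142, 3.4142, 4]; the algebraic connectivity is the second entry, 0.5858. There is one zero in the spectrum, matching the 1 component.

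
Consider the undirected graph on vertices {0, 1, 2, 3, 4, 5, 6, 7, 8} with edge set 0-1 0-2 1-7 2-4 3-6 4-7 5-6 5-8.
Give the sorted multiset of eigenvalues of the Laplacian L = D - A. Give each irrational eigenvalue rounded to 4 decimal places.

[0, 0, 0.5858, 1.3820, 1.3820, 2, 3.4142, 3.6180, 3.6180]

With the vertex order [0, 1, 2, 3, 4, 5, 6, 7, 8], the degrees are [2, 2, 2, 1, 2, 2, 2, 2, 1], giving D = diag(2, 2, 2, 1, 2, 2, 2, 2, 1) and L = D - A. L is symmetric positive semidefinite, so every eigenvalue is real and nonnegative. The 2 zero eigenvalues correspond to the 2 connected components. The largest eigenvalue, 3.6180, is at most the vertex count 9. There are 2 zeros in the spectrum, matching the 2 components.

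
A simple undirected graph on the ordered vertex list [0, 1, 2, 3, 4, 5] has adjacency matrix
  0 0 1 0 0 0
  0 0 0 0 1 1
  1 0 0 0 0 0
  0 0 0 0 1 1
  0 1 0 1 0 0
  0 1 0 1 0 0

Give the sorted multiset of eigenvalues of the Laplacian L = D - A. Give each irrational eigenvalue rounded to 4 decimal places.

With the vertex order [0, 1, 2, 3, 4, 5], the degrees are [1, 2, 1, 2, 2, 2], giving D = diag(1, 2, 1, 2, 2, 2) and L = D - A. Since every row of L sums to 0, the all-ones vector is in the kernel and 0 is an eigenvalue. The 2 zero eigenvalues correspond to the 2 connected components. The largest eigenvalue, 4, is at most the vertex count 6.

[0, 0, 2, 2, 2, 4]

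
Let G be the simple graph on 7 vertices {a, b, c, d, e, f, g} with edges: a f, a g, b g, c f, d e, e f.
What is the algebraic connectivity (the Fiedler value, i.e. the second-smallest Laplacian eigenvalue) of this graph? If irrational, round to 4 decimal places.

0.2603

Reading degrees in the order [a, b, c, d, e, f, g] gives [2, 1, 1, 1, 2, 3, 2]; set D = diag(2, 1, 1, 1, 2, 3, 2) and form L = D - A. The sorted Laplacian eigenvalues are [0, 0.2603, 0.6262, 1.4055, 2.2742, 3.0996, 4.3342]; the algebraic connectivity is the second entry, 0.2603. The largest eigenvalue, 4.3342, is at most the vertex count 7.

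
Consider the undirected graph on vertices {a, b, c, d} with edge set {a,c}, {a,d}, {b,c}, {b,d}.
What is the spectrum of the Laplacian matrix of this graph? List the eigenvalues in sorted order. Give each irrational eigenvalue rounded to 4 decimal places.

With the vertex order [a, b, c, d], the degrees are [2, 2, 2, 2], giving D = diag(2, 2, 2, 2) and L = D - A. The multiplicity of 0 as a Laplacian eigenvalue equals the number of connected components. The single zero eigenvalue shows the graph is connected. There is one zero in the spectrum, matching the 1 component. By the matrix-tree theorem the graph has (1/4) * product of the nonzero eigenvalues = 4 spanning trees.

[0, 2, 2, 4]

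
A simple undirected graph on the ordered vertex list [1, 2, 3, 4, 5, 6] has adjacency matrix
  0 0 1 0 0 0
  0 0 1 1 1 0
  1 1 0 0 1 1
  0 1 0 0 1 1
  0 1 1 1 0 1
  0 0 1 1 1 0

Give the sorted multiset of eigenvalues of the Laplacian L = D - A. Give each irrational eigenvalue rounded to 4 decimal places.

With the vertex order [1, 2, 3, 4, 5, 6], the degrees are [1, 3, 4, 3, 4, 3], giving D = diag(1, 3, 4, 3, 4, 3) and L = D - A. The multiplicity of 0 as a Laplacian eigenvalue equals the number of connected components. The single zero eigenvalue shows the graph is connected. The largest eigenvalue, 5.5141, is at most the vertex count 6.

[0, 0.9139, 3, 3.5720, 5, 5.5141]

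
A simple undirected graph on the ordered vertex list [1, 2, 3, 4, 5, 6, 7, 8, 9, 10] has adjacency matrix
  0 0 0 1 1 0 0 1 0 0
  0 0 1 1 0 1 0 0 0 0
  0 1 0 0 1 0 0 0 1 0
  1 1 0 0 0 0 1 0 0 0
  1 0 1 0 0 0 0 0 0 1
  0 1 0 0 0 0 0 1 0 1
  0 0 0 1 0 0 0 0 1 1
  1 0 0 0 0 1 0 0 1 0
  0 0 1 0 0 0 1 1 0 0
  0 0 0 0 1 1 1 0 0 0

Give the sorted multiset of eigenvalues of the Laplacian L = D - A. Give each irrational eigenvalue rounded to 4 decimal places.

Reading degrees in the order [1, 2, 3, 4, 5, 6, 7, 8, 9, 10] gives [3, 3, 3, 3, 3, 3, 3, 3, 3, 3]; set D = diag(3, 3, 3, 3, 3, 3, 3, 3, 3, 3) and form L = D - A. L is symmetric positive semidefinite, so every eigenvalue is real and nonnegative. The single zero eigenvalue shows the graph is connected. There is one zero in the spectrum, matching the 1 component. The largest eigenvalue, 5, is at most the vertex count 10.

[0, 2, 2, 2, 2, 2, 5, 5, 5, 5]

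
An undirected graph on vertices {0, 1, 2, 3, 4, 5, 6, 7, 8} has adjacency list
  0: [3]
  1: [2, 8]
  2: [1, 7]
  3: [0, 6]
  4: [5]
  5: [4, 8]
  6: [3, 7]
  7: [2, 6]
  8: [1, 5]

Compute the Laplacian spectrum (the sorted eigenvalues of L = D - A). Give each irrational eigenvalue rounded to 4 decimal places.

With the vertex order [0, 1, 2, 3, 4, 5, 6, 7, 8], the degrees are [1, 2, 2, 2, 1, 2, 2, 2, 2], giving D = diag(1, 2, 2, 2, 1, 2, 2, 2, 2) and L = D - A. The multiplicity of 0 as a Laplacian eigenvalue equals the number of connected components. The single zero eigenvalue shows the graph is connected. The largest eigenvalue, 3.8794, is at most the vertex count 9.

[0, 0.1206, 0.4679, 1, 1.6527, 2.3473, 3, 3.5321, 3.8794]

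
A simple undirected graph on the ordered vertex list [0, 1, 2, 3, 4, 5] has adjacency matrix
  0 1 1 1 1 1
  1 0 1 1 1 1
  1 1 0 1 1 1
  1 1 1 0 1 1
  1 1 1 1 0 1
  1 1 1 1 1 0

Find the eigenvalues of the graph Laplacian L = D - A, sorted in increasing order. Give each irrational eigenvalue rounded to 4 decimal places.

[0, 6, 6, 6, 6, 6]

With the vertex order [0, 1, 2, 3, 4, 5], the degrees are [5, 5, 5, 5, 5, 5], giving D = diag(5, 5, 5, 5, 5, 5) and L = D - A. L is symmetric positive semidefinite, so every eigenvalue is real and nonnegative. The single zero eigenvalue shows the graph is connected. There is one zero in the spectrum, matching the 1 component.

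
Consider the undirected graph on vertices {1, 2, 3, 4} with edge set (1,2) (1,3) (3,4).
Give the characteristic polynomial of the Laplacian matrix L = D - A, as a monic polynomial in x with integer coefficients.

Reading degrees in the order [1, 2, 3, 4] gives [2, 1, 2, 1]; set D = diag(2, 1, 2, 1) and form L = D - A. L has integer entries, so p(x) = det(xI - L) has integer coefficients. Expanding the determinant yields x^4 - 6x^3 + 10x^2 - 4x. Since p(0) = det(-L) = 0, x divides p(x).

x^4 - 6x^3 + 10x^2 - 4x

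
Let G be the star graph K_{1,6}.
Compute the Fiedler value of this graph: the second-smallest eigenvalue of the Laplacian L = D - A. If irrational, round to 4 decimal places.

1

The graph has 7 vertices and degree multiset [6, 1, 1, 1, 1, 1, 1]; D is the diagonal matrix of degrees and L = D - A. The sorted Laplacian eigenvalues are [0, 1, 1, 1, 1, 1, 7]; the algebraic connectivity is the second entry, 1. There is one zero in the spectrum, matching the 1 component. The largest eigenvalue, 7, is at most the vertex count 7.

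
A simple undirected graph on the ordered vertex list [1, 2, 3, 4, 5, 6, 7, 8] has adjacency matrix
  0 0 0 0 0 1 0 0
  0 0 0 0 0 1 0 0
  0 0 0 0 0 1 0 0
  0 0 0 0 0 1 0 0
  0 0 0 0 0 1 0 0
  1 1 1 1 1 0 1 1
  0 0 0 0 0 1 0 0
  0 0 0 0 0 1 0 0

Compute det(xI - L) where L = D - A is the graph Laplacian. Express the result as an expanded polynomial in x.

With the vertex order [1, 2, 3, 4, 5, 6, 7, 8], the degrees are [1, 1, 1, 1, 1, 7, 1, 1], giving D = diag(1, 1, 1, 1, 1, 7, 1, 1) and L = D - A. The eigenvalues of L are [0, 1, 1, 1, 1, 1, 1, 8]; the characteristic polynomial is the product of (x - lambda_i), which multiplies out to x^8 - 14x^7 + 63x^6 - 140x^5 + 175x^4 - 126x^3 + 49x^2 - 8x. Since p(0) = det(-L) = 0, x divides p(x). The eigenvalues sum to 14, which equals trace(L) = 2|E|. By the matrix-tree theorem the graph has (1/8) * product of the nonzero eigenvalues = 1 spanning tree.

x^8 - 14x^7 + 63x^6 - 140x^5 + 175x^4 - 126x^3 + 49x^2 - 8x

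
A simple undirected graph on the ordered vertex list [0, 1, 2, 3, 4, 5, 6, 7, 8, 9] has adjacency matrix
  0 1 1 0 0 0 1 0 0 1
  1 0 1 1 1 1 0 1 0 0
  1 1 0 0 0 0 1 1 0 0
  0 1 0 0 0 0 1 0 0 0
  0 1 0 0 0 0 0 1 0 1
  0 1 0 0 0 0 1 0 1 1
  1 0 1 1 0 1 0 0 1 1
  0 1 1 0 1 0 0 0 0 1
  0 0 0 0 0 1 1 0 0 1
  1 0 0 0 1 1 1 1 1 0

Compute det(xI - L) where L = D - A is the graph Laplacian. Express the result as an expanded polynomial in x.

With the vertex order [0, 1, 2, 3, 4, 5, 6, 7, 8, 9], the degrees are [4, 6, 4, 2, 3, 4, 6, 4, 3, 6], giving D = diag(4, 6, 4, 2, 3, 4, 6, 4, 3, 6) and L = D - A. Computing det(xI - L) by cofactor expansion (or equivalently via sum-over-permutations) gives x^10 - 42x^9 + 764x^8 - 7888x^7 + 50857x^6 - 211966x^5 + 570043x^4 - 952160x^3 + 895096x^2 - 360590x. Since p(0) = det(-L) = 0, x divides p(x). By the matrix-tree theorem the graph has (1/10) * product of the nonzero eigenvalues = 36059 spanning trees.

x^10 - 42x^9 + 764x^8 - 7888x^7 + 50857x^6 - 211966x^5 + 570043x^4 - 952160x^3 + 895096x^2 - 360590x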